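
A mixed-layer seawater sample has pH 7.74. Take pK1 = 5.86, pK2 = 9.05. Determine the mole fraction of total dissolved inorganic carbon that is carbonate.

α₂ = 1 / (1 + [H⁺]/K2 + [H⁺]²/(K1K2)) = 1 / (1 + 10^+1.31 + 10^-0.57)
   = 1 / (1 + 20.417 + 0.26915) = 1/21.687 = 0.04611

α₂ = 0.0461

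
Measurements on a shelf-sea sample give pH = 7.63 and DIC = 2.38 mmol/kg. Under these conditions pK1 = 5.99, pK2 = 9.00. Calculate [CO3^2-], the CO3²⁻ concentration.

[CO3²⁻] = 0.0953 mmol/kg

α₂ = 1 / (1 + [H⁺]/K2 + [H⁺]²/(K1K2)) = 1 / (1 + 10^+1.37 + 10^-0.27)
   = 1 / (1 + 23.442 + 0.53703) = 1/24.979 = 0.04003
[CO3²⁻] = α₂ × DIC = 0.04003 × 2.38 = 0.0953 mmol/kg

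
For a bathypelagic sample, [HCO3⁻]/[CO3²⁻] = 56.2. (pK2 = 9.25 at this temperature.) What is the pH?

pH = 7.50

From K2 = [H⁺][CO3²⁻]/[HCO3⁻]:  pH = pK2 − log₁₀([HCO3⁻]/[CO3²⁻])
log₁₀(56.2) = +1.750
pH = 9.25 − (+1.750) = 7.50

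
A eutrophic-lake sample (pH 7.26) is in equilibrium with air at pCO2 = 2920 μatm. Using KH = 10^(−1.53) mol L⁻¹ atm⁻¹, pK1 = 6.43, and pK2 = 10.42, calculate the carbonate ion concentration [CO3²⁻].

[CO3²⁻] = 0.403 μmol/L

[CO2*] = KH · pCO2 = 10^(−1.53) × 2920×10^-6 = 8.618×10^-5 mol/L
α₀ = 1/(1 + K1/[H⁺] + K1K2/[H⁺]²) = 1/(1 + 10^+0.83 + 10^-2.33) = 0.1288
DIC = [CO2*]/α₀ = 8.618×10^-5 / 0.1288 = 0.6692 mmol/L
[CO3²⁻] = α₂·DIC; α₂ = 0.0006023, so [CO3²⁻] = 0.0006023 × 0.6692 = 0.000403 mmol/L = 0.403 μmol/L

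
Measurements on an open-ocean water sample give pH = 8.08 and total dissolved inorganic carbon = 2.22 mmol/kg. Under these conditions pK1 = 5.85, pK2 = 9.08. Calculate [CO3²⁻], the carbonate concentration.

[CO3²⁻] = 0.201 mmol/kg

α₂ = 1 / (1 + [H⁺]/K2 + [H⁺]²/(K1K2)) = 1 / (1 + 10^+1.00 + 10^-1.23)
   = 1 / (1 + 10.000 + 0.058884) = 1/11.059 = 0.09043
[CO3²⁻] = α₂ × DIC = 0.09043 × 2.22 = 0.201 mmol/kg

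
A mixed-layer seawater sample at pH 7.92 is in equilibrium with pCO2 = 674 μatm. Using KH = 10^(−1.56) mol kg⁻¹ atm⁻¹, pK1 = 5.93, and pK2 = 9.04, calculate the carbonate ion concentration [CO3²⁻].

[CO3²⁻] = 0.138 mmol/kg

[CO2*] = KH · pCO2 = 10^(−1.56) × 674×10^-6 = 1.856×10^-5 mol/kg
α₀ = 1/(1 + K1/[H⁺] + K1K2/[H⁺]²) = 1/(1 + 10^+1.99 + 10^+0.87) = 0.009422
DIC = [CO2*]/α₀ = 1.856×10^-5 / 0.009422 = 1.970 mmol/kg
[CO3²⁻] = α₂·DIC; α₂ = 0.06984, so [CO3²⁻] = 0.06984 × 1.970 = 0.138 mmol/kg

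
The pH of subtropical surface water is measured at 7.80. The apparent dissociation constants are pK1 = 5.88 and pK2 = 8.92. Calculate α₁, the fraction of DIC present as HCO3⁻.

α₁ = 0.919

α₁ = 1 / (1 + [H⁺]/K1 + K2/[H⁺]) = 1 / (1 + 10^-1.92 + 10^-1.12)
   = 1 / (1 + 0.012023 + 0.075858) = 1/1.0879 = 0.9192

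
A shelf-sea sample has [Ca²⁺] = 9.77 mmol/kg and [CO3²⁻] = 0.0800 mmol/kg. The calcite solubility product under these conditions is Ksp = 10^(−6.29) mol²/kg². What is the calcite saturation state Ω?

Ω = 1.52

Ksp = 10^(−6.29) = 5.129×10^-7
Ω = [Ca²⁺][CO3²⁻]/Ksp = (9.77×10^-3)(0.0800×10^-3) / 5.129×10^-7 = 1.52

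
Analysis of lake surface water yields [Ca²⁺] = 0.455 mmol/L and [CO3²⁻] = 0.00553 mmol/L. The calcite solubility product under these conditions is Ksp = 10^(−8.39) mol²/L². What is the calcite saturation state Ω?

Ksp = 10^(−8.39) = 4.074×10^-9
Ω = [Ca²⁺][CO3²⁻]/Ksp = (0.455×10^-3)(0.00553×10^-3) / 4.074×10^-9 = 0.618

Ω = 0.618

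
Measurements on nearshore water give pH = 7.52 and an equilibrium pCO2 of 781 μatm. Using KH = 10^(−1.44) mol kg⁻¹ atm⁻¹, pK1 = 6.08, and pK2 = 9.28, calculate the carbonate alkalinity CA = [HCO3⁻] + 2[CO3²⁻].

[CO2*] = KH · pCO2 = 10^(−1.44) × 781×10^-6 = 2.836×10^-5 mol/kg
α₀ = 1/(1 + K1/[H⁺] + K1K2/[H⁺]²) = 1/(1 + 10^+1.44 + 10^-0.32) = 0.03446
DIC = [CO2*]/α₀ = 2.836×10^-5 / 0.03446 = 0.8229 mmol/kg
CA = (α₁ + 2α₂)·DIC = (0.9490 + 2×0.01649) × 0.8229 = 0.808 mmol/kg

CA = 0.808 mmol/kg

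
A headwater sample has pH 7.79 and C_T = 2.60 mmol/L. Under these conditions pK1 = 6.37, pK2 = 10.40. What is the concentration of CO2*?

α₀ = 1 / (1 + K1/[H⁺] + K1K2/[H⁺]²) = 1 / (1 + 10^+1.42 + 10^-1.19)
   = 1 / (1 + 26.303 + 0.064565) = 1/27.367 = 0.03654
[CO2*] = α₀ × DIC = 0.03654 × 2.60 = 0.0950 mmol/L

[CO2*] = 0.0950 mmol/L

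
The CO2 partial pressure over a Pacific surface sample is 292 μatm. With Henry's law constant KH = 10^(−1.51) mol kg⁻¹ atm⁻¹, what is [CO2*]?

KH = 10^(−1.51) = 3.090×10^-2 mol kg⁻¹ atm⁻¹
[CO2*] = KH · pCO2 = 3.090×10^-2 × 292×10^-6 atm = 9.02×10^-6 mol/kg

[CO2*] = 9.02 μmol/kg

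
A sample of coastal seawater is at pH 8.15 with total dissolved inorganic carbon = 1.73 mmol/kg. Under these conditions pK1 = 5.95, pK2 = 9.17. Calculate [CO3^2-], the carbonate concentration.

α₂ = 1 / (1 + [H⁺]/K2 + [H⁺]²/(K1K2)) = 1 / (1 + 10^+1.02 + 10^-1.18)
   = 1 / (1 + 10.471 + 0.066069) = 1/11.537 = 0.08667
[CO3²⁻] = α₂ × DIC = 0.08667 × 1.73 = 0.150 mmol/kg

[CO3²⁻] = 0.150 mmol/kg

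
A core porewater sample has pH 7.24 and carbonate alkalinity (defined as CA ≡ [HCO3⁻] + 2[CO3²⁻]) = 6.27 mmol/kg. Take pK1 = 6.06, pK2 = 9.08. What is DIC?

CA = [HCO3⁻] + 2[CO3²⁻] = (α₁ + 2α₂)·DIC
At pH 7.24: [H⁺]/K1 = 10^-1.18 = 0.066069, K2/[H⁺] = 10^-1.84 = 0.014454
α₁ = 1/(1 + 0.066069 + 0.014454) = 1/1.0805 = 0.9255; α₂ = α₁·K2/[H⁺] = 0.01338
α₁ + 2α₂ = 0.9522
DIC = CA / (α₁ + 2α₂) = 6.27 / 0.9522 = 6.58 mmol/kg

DIC = 6.58 mmol/kg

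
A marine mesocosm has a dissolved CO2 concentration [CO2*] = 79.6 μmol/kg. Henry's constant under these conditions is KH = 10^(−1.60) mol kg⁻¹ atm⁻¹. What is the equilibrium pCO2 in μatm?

KH = 10^(−1.60) = 2.512×10^-2 mol kg⁻¹ atm⁻¹
pCO2 = [CO2*]/KH = 79.6×10^-6 / 2.512×10^-2 = 3.17×10^-3 atm = 3170 μatm

pCO2 = 3170 μatm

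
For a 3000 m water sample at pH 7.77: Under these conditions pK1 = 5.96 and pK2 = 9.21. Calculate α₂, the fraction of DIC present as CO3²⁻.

α₂ = 1 / (1 + [H⁺]/K2 + [H⁺]²/(K1K2)) = 1 / (1 + 10^+1.44 + 10^-0.37)
   = 1 / (1 + 27.542 + 0.42658) = 1/28.969 = 0.03452

α₂ = 0.0345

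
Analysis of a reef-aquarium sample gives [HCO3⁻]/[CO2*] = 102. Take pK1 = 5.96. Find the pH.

From K1 = [H⁺][HCO3⁻]/[CO2*]:  pH = pK1 + log₁₀([HCO3⁻]/[CO2*])
log₁₀(102) = +2.009
pH = 5.96 + (+2.009) = 7.97

pH = 7.97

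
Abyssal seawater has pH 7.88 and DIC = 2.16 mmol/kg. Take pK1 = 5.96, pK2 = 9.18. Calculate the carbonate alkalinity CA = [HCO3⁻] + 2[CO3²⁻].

CA = 2.24 mmol/kg

CA = [HCO3⁻] + 2[CO3²⁻] = (α₁ + 2α₂)·DIC
At pH 7.88: [H⁺]/K1 = 10^-1.92 = 0.012023, K2/[H⁺] = 10^-1.30 = 0.050119
α₁ = 1/(1 + 0.012023 + 0.050119) = 1/1.0621 = 0.9415; α₂ = α₁·K2/[H⁺] = 0.04719
α₁ + 2α₂ = 1.0359
CA = 1.0359 × 2.16 = 2.24 mmol/kg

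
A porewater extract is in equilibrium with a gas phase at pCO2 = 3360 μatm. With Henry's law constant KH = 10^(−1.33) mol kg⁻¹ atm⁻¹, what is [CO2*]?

[CO2*] = 157 μmol/kg

KH = 10^(−1.33) = 4.677×10^-2 mol kg⁻¹ atm⁻¹
[CO2*] = KH · pCO2 = 4.677×10^-2 × 3360×10^-6 atm = 1.57×10^-4 mol/kg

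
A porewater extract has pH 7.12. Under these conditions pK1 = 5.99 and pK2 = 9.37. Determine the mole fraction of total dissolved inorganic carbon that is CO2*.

α₀ = 0.0687

α₀ = 1 / (1 + K1/[H⁺] + K1K2/[H⁺]²) = 1 / (1 + 10^+1.13 + 10^-1.12)
   = 1 / (1 + 13.490 + 0.075858) = 1/14.565 = 0.06866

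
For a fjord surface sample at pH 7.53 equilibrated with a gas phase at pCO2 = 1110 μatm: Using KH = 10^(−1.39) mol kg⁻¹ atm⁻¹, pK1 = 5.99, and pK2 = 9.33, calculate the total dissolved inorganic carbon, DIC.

[CO2*] = KH · pCO2 = 10^(−1.39) × 1110×10^-6 = 4.522×10^-5 mol/kg
α₀ = 1/(1 + K1/[H⁺] + K1K2/[H⁺]²) = 1/(1 + 10^+1.54 + 10^-0.26) = 0.02761
DIC = [CO2*]/α₀ = 4.522×10^-5 / 0.02761 = 1.64 mmol/kg

DIC = 1.64 mmol/kg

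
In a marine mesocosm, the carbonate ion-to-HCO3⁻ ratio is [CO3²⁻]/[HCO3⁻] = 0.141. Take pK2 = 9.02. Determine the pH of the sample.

From K2 = [H⁺][CO3²⁻]/[HCO3⁻]:  pH = pK2 + log₁₀([CO3²⁻]/[HCO3⁻])
log₁₀(0.141) = -0.851
pH = 9.02 + (-0.851) = 8.17

pH = 8.17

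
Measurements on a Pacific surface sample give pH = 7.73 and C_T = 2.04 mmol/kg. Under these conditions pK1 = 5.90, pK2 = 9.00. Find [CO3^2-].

α₂ = 1 / (1 + [H⁺]/K2 + [H⁺]²/(K1K2)) = 1 / (1 + 10^+1.27 + 10^-0.56)
   = 1 / (1 + 18.621 + 0.27542) = 1/19.896 = 0.05026
[CO3²⁻] = α₂ × DIC = 0.05026 × 2.04 = 0.103 mmol/kg

[CO3²⁻] = 0.103 mmol/kg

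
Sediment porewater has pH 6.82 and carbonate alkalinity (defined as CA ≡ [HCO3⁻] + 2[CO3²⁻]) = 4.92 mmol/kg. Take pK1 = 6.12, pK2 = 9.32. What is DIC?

CA = [HCO3⁻] + 2[CO3²⁻] = (α₁ + 2α₂)·DIC
At pH 6.82: [H⁺]/K1 = 10^-0.70 = 0.19953, K2/[H⁺] = 10^-2.50 = 0.0031623
α₁ = 1/(1 + 0.19953 + 0.0031623) = 1/1.2027 = 0.8315; α₂ = α₁·K2/[H⁺] = 0.002629
α₁ + 2α₂ = 0.8367
DIC = CA / (α₁ + 2α₂) = 4.92 / 0.8367 = 5.88 mmol/kg

DIC = 5.88 mmol/kg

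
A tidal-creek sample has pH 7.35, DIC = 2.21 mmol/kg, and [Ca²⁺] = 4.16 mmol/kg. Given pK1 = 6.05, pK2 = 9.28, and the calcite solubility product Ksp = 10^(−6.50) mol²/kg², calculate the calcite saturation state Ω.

α₂ = 1 / (1 + [H⁺]/K2 + [H⁺]²/(K1K2)) = 1 / (1 + 10^+1.93 + 10^+0.63)
   = 1 / (1 + 85.114 + 4.2658) = 1/90.380 = 0.01106
[CO3²⁻] = α₂ × DIC = 0.01106 × 2.21 = 0.02445 mmol/kg
Ksp = 10^(−6.50) = 3.162×10^-7
Ω = [Ca²⁺][CO3²⁻]/Ksp = (4.16×10^-3)(2.445×10^-5) / 3.162×10^-7 = 0.322

Ω = 0.322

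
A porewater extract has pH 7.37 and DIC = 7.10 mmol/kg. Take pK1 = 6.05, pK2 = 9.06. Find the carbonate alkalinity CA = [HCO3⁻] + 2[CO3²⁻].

CA = [HCO3⁻] + 2[CO3²⁻] = (α₁ + 2α₂)·DIC
At pH 7.37: [H⁺]/K1 = 10^-1.32 = 0.047863, K2/[H⁺] = 10^-1.69 = 0.020417
α₁ = 1/(1 + 0.047863 + 0.020417) = 1/1.0683 = 0.9361; α₂ = α₁·K2/[H⁺] = 0.01911
α₁ + 2α₂ = 0.9743
CA = 0.9743 × 7.10 = 6.92 mmol/kg

CA = 6.92 mmol/kg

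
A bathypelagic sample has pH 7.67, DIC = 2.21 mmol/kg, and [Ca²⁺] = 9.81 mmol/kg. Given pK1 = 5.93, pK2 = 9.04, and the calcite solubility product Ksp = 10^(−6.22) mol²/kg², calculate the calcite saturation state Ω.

α₂ = 1 / (1 + [H⁺]/K2 + [H⁺]²/(K1K2)) = 1 / (1 + 10^+1.37 + 10^-0.37)
   = 1 / (1 + 23.442 + 0.42658) = 1/24.869 = 0.04021
[CO3²⁻] = α₂ × DIC = 0.04021 × 2.21 = 0.08887 mmol/kg
Ksp = 10^(−6.22) = 6.026×10^-7
Ω = [Ca²⁺][CO3²⁻]/Ksp = (9.81×10^-3)(8.887×10^-5) / 6.026×10^-7 = 1.45

Ω = 1.45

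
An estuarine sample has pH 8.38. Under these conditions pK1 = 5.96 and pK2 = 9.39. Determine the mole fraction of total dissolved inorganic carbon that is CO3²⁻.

α₂ = 0.0887

α₂ = 1 / (1 + [H⁺]/K2 + [H⁺]²/(K1K2)) = 1 / (1 + 10^+1.01 + 10^-1.41)
   = 1 / (1 + 10.233 + 0.038905) = 1/11.272 = 0.08872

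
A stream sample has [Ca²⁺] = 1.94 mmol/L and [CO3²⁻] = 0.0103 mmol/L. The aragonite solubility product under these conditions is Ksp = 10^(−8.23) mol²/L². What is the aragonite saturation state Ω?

Ksp = 10^(−8.23) = 5.888×10^-9
Ω = [Ca²⁺][CO3²⁻]/Ksp = (1.94×10^-3)(0.0103×10^-3) / 5.888×10^-9 = 3.39

Ω = 3.39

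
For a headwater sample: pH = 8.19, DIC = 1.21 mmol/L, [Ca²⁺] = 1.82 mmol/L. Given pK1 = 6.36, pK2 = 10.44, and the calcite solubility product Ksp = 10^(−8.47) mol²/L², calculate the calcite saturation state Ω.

Ω = 3.58

α₂ = 1 / (1 + [H⁺]/K2 + [H⁺]²/(K1K2)) = 1 / (1 + 10^+2.25 + 10^+0.42)
   = 1 / (1 + 177.83 + 2.6303) = 1/181.46 = 0.005511
[CO3²⁻] = α₂ × DIC = 0.005511 × 1.21 = 0.006668 mmol/L = 6.668 μmol/L
Ksp = 10^(−8.47) = 3.388×10^-9
Ω = [Ca²⁺][CO3²⁻]/Ksp = (1.82×10^-3)(6.668×10^-6) / 3.388×10^-9 = 3.58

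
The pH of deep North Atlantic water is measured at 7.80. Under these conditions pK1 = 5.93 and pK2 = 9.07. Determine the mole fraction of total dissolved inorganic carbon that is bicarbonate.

α₁ = 0.937

α₁ = 1 / (1 + [H⁺]/K1 + K2/[H⁺]) = 1 / (1 + 10^-1.87 + 10^-1.27)
   = 1 / (1 + 0.013490 + 0.053703) = 1/1.0672 = 0.9370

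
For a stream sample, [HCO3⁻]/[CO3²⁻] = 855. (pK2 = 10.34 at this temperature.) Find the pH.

From K2 = [H⁺][CO3²⁻]/[HCO3⁻]:  pH = pK2 − log₁₀([HCO3⁻]/[CO3²⁻])
log₁₀(855) = +2.932
pH = 10.34 − (+2.932) = 7.41

pH = 7.41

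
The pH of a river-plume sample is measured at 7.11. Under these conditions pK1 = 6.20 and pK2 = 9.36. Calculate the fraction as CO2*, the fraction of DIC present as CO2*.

α₀ = 1 / (1 + K1/[H⁺] + K1K2/[H⁺]²) = 1 / (1 + 10^+0.91 + 10^-1.34)
   = 1 / (1 + 8.1283 + 0.045709) = 1/9.1740 = 0.1090

α₀ = 0.109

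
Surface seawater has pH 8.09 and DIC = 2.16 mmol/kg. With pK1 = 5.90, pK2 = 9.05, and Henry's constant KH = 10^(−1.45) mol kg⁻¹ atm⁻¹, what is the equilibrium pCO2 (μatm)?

pCO2 = 352 μatm

α₀ = 1 / (1 + K1/[H⁺] + K1K2/[H⁺]²) = 1 / (1 + 10^+2.19 + 10^+1.23)
   = 1 / (1 + 154.88 + 16.982) = 1/172.86 = 0.005785
[CO2*] = α₀ × DIC = 0.005785 × 2.16 = 0.01250 mmol/kg = 12.50 μmol/kg
pCO2 = [CO2*]/KH = 1.250×10^-5 / 3.548×10^-2 = 352 μatm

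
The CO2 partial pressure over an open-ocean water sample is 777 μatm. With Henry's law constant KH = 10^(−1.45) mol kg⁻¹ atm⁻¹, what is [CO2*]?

KH = 10^(−1.45) = 3.548×10^-2 mol kg⁻¹ atm⁻¹
[CO2*] = KH · pCO2 = 3.548×10^-2 × 777×10^-6 atm = 2.76×10^-5 mol/kg

[CO2*] = 27.6 μmol/kg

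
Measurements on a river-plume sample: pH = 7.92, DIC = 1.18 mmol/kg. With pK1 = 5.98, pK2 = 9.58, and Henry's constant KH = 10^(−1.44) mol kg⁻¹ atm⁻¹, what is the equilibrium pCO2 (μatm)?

α₀ = 1 / (1 + K1/[H⁺] + K1K2/[H⁺]²) = 1 / (1 + 10^+1.94 + 10^+0.28)
   = 1 / (1 + 87.096 + 1.9055) = 1/90.002 = 0.01111
[CO2*] = α₀ × DIC = 0.01111 × 1.18 = 0.01311 mmol/kg = 13.11 μmol/kg
pCO2 = [CO2*]/KH = 1.311×10^-5 / 3.631×10^-2 = 361 μatm

pCO2 = 361 μatm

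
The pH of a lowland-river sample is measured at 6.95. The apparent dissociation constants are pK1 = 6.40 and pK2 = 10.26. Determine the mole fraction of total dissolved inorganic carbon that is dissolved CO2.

α₀ = 0.220

α₀ = 1 / (1 + K1/[H⁺] + K1K2/[H⁺]²) = 1 / (1 + 10^+0.55 + 10^-2.76)
   = 1 / (1 + 3.5481 + 0.0017378) = 1/4.5499 = 0.2198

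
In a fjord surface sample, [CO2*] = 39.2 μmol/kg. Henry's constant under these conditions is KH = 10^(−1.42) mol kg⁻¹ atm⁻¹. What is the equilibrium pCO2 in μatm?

pCO2 = 1030 μatm

KH = 10^(−1.42) = 3.802×10^-2 mol kg⁻¹ atm⁻¹
pCO2 = [CO2*]/KH = 39.2×10^-6 / 3.802×10^-2 = 1.03×10^-3 atm = 1030 μatm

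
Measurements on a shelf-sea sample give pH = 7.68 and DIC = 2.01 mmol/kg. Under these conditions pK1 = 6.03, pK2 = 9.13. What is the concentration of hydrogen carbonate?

[HCO3⁻] = 1.90 mmol/kg

α₁ = 1 / (1 + [H⁺]/K1 + K2/[H⁺]) = 1 / (1 + 10^-1.65 + 10^-1.45)
   = 1 / (1 + 0.022387 + 0.035481) = 1/1.0579 = 0.9453
[HCO3⁻] = α₁ × DIC = 0.9453 × 2.01 = 1.90 mmol/kg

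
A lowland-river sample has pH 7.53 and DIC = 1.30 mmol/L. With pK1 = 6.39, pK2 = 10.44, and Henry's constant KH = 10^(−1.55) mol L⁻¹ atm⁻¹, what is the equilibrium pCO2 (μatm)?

pCO2 = 3110 μatm

α₀ = 1 / (1 + K1/[H⁺] + K1K2/[H⁺]²) = 1 / (1 + 10^+1.14 + 10^-1.77)
   = 1 / (1 + 13.804 + 0.016982) = 1/14.821 = 0.06747
[CO2*] = α₀ × DIC = 0.06747 × 1.30 = 0.08771 mmol/L
pCO2 = [CO2*]/KH = 8.771×10^-5 / 2.818×10^-2 = 3110 μatm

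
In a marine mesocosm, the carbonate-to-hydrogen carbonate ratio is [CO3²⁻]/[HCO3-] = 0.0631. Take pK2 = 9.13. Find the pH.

From K2 = [H⁺][CO3²⁻]/[HCO3-]:  pH = pK2 + log₁₀([CO3²⁻]/[HCO3-])
log₁₀(0.0631) = -1.200
pH = 9.13 + (-1.200) = 7.93

pH = 7.93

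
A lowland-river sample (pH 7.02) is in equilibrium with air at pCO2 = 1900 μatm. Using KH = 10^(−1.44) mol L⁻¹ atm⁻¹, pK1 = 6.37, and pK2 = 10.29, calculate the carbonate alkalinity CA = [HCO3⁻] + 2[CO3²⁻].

[CO2*] = KH · pCO2 = 10^(−1.44) × 1900×10^-6 = 6.898×10^-5 mol/L
α₀ = 1/(1 + K1/[H⁺] + K1K2/[H⁺]²) = 1/(1 + 10^+0.65 + 10^-2.62) = 0.1828
DIC = [CO2*]/α₀ = 6.898×10^-5 / 0.1828 = 0.3773 mmol/L
CA = (α₁ + 2α₂)·DIC = (0.8167 + 2×0.0004386) × 0.3773 = 0.308 mmol/L

CA = 0.308 mmol/L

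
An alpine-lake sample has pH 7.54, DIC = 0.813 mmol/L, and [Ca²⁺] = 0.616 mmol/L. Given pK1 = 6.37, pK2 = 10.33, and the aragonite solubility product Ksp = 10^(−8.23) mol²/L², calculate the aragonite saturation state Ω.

α₂ = 1 / (1 + [H⁺]/K2 + [H⁺]²/(K1K2)) = 1 / (1 + 10^+2.79 + 10^+1.62)
   = 1 / (1 + 616.60 + 41.687) = 1/659.28 = 0.001517
[CO3²⁻] = α₂ × DIC = 0.001517 × 0.813 = 0.001233 mmol/L = 1.233 μmol/L
Ksp = 10^(−8.23) = 5.888×10^-9
Ω = [Ca²⁺][CO3²⁻]/Ksp = (0.616×10^-3)(1.233×10^-6) / 5.888×10^-9 = 0.129

Ω = 0.129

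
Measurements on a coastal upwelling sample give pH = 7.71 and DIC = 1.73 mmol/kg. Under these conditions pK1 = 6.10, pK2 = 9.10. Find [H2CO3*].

[CO2*] = 0.0399 mmol/kg

α₀ = 1 / (1 + K1/[H⁺] + K1K2/[H⁺]²) = 1 / (1 + 10^+1.61 + 10^+0.22)
   = 1 / (1 + 40.738 + 1.6596) = 1/43.398 = 0.02304
[CO2*] = α₀ × DIC = 0.02304 × 1.73 = 0.0399 mmol/kg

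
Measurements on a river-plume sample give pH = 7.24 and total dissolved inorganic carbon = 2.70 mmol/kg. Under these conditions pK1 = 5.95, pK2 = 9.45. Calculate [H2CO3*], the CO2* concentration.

[CO2*] = 0.131 mmol/kg

α₀ = 1 / (1 + K1/[H⁺] + K1K2/[H⁺]²) = 1 / (1 + 10^+1.29 + 10^-0.92)
   = 1 / (1 + 19.498 + 0.12023) = 1/20.619 = 0.04850
[CO2*] = α₀ × DIC = 0.04850 × 2.70 = 0.131 mmol/kg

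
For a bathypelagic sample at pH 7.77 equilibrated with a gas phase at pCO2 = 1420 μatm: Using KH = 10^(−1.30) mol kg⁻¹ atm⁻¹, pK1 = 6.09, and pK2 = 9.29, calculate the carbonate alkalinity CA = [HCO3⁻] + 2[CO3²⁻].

CA = 3.61 mmol/kg

[CO2*] = KH · pCO2 = 10^(−1.30) × 1420×10^-6 = 7.117×10^-5 mol/kg
α₀ = 1/(1 + K1/[H⁺] + K1K2/[H⁺]²) = 1/(1 + 10^+1.68 + 10^+0.16) = 0.01988
DIC = [CO2*]/α₀ = 7.117×10^-5 / 0.01988 = 3.580 mmol/kg
CA = (α₁ + 2α₂)·DIC = (0.9514 + 2×0.02873) × 3.580 = 3.61 mmol/kg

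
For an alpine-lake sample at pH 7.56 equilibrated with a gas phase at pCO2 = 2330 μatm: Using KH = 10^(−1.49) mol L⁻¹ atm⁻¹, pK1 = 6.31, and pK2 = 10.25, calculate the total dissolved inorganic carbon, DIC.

DIC = 1.42 mmol/L

[CO2*] = KH · pCO2 = 10^(−1.49) × 2330×10^-6 = 7.540×10^-5 mol/L
α₀ = 1/(1 + K1/[H⁺] + K1K2/[H⁺]²) = 1/(1 + 10^+1.25 + 10^-1.44) = 0.05314
DIC = [CO2*]/α₀ = 7.540×10^-5 / 0.05314 = 1.42 mmol/L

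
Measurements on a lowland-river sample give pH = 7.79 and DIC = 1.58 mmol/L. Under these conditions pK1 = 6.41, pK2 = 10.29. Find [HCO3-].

[HCO3⁻] = 1.51 mmol/L

α₁ = 1 / (1 + [H⁺]/K1 + K2/[H⁺]) = 1 / (1 + 10^-1.38 + 10^-2.50)
   = 1 / (1 + 0.041687 + 0.0031623) = 1/1.0448 = 0.9571
[HCO3⁻] = α₁ × DIC = 0.9571 × 1.58 = 1.51 mmol/L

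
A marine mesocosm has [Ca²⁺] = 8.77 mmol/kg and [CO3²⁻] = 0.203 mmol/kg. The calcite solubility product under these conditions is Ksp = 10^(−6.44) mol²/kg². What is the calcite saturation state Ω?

Ω = 4.90

Ksp = 10^(−6.44) = 3.631×10^-7
Ω = [Ca²⁺][CO3²⁻]/Ksp = (8.77×10^-3)(0.203×10^-3) / 3.631×10^-7 = 4.90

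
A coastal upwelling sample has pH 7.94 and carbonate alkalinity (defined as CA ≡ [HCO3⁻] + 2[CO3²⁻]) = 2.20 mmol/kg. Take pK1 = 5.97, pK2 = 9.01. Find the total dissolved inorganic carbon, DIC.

DIC = 2.06 mmol/kg

CA = [HCO3⁻] + 2[CO3²⁻] = (α₁ + 2α₂)·DIC
At pH 7.94: [H⁺]/K1 = 10^-1.97 = 0.010715, K2/[H⁺] = 10^-1.07 = 0.085114
α₁ = 1/(1 + 0.010715 + 0.085114) = 1/1.0958 = 0.9126; α₂ = α₁·K2/[H⁺] = 0.07767
α₁ + 2α₂ = 1.0679
DIC = CA / (α₁ + 2α₂) = 2.20 / 1.0679 = 2.06 mmol/kg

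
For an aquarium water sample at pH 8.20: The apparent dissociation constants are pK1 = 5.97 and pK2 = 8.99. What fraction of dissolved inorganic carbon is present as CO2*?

α₀ = 0.00504

α₀ = 1 / (1 + K1/[H⁺] + K1K2/[H⁺]²) = 1 / (1 + 10^+2.23 + 10^+1.44)
   = 1 / (1 + 169.82 + 27.542) = 1/198.37 = 0.005041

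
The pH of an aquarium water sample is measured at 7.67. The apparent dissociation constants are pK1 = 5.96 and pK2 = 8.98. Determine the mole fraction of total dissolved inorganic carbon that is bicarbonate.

α₁ = 1 / (1 + [H⁺]/K1 + K2/[H⁺]) = 1 / (1 + 10^-1.71 + 10^-1.31)
   = 1 / (1 + 0.019498 + 0.048978) = 1/1.0685 = 0.9359

α₁ = 0.936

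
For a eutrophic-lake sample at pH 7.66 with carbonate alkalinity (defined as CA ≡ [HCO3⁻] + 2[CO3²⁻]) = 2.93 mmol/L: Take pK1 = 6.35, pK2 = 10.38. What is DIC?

DIC = 3.07 mmol/L

CA = [HCO3⁻] + 2[CO3²⁻] = (α₁ + 2α₂)·DIC
At pH 7.66: [H⁺]/K1 = 10^-1.31 = 0.048978, K2/[H⁺] = 10^-2.72 = 0.0019055
α₁ = 1/(1 + 0.048978 + 0.0019055) = 1/1.0509 = 0.9516; α₂ = α₁·K2/[H⁺] = 0.001813
α₁ + 2α₂ = 0.9552
DIC = CA / (α₁ + 2α₂) = 2.93 / 0.9552 = 3.07 mmol/L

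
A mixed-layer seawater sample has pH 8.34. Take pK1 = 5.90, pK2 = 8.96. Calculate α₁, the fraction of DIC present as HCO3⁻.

α₁ = 0.804

α₁ = 1 / (1 + [H⁺]/K1 + K2/[H⁺]) = 1 / (1 + 10^-2.44 + 10^-0.62)
   = 1 / (1 + 0.0036308 + 0.23988) = 1/1.2435 = 0.8042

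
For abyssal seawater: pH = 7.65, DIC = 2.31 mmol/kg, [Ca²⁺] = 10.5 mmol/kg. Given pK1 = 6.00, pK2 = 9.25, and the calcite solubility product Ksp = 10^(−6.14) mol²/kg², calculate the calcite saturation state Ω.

Ω = 0.803

α₂ = 1 / (1 + [H⁺]/K2 + [H⁺]²/(K1K2)) = 1 / (1 + 10^+1.60 + 10^-0.05)
   = 1 / (1 + 39.811 + 0.89125) = 1/41.702 = 0.02398
[CO3²⁻] = α₂ × DIC = 0.02398 × 2.31 = 0.05539 mmol/kg
Ksp = 10^(−6.14) = 7.244×10^-7
Ω = [Ca²⁺][CO3²⁻]/Ksp = (10.5×10^-3)(5.539×10^-5) / 7.244×10^-7 = 0.803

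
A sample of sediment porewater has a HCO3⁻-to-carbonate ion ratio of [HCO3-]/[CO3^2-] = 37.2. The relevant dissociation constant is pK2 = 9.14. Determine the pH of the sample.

From K2 = [H⁺][CO3^2-]/[HCO3-]:  pH = pK2 − log₁₀([HCO3-]/[CO3^2-])
log₁₀(37.2) = +1.571
pH = 9.14 − (+1.571) = 7.57

pH = 7.57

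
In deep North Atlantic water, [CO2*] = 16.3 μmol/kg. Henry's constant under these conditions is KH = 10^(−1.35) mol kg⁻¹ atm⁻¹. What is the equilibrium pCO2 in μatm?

KH = 10^(−1.35) = 4.467×10^-2 mol kg⁻¹ atm⁻¹
pCO2 = [CO2*]/KH = 16.3×10^-6 / 4.467×10^-2 = 3.65×10^-4 atm = 365 μatm

pCO2 = 365 μatm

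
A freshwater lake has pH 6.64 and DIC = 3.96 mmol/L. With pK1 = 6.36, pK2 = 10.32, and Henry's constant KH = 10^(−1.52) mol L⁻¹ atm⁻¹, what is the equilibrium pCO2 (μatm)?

α₀ = 1 / (1 + K1/[H⁺] + K1K2/[H⁺]²) = 1 / (1 + 10^+0.28 + 10^-3.40)
   = 1 / (1 + 1.9055 + 0.00039811) = 1/2.9059 = 0.3441
[CO2*] = α₀ × DIC = 0.3441 × 3.96 = 1.363 mmol/L
pCO2 = [CO2*]/KH = 1.363×10^-3 / 3.020×10^-2 = 4.51×10^4 μatm

pCO2 = 4.51×10^4 μatm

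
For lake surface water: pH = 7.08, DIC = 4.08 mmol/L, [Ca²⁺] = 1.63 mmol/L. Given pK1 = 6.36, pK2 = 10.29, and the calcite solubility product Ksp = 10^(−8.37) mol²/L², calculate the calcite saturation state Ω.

α₂ = 1 / (1 + [H⁺]/K2 + [H⁺]²/(K1K2)) = 1 / (1 + 10^+3.21 + 10^+2.49)
   = 1 / (1 + 1621.8 + 309.03) = 1/1931.8 = 0.0005176
[CO3²⁻] = α₂ × DIC = 0.0005176 × 4.08 = 0.002112 mmol/L = 2.112 μmol/L
Ksp = 10^(−8.37) = 4.266×10^-9
Ω = [Ca²⁺][CO3²⁻]/Ksp = (1.63×10^-3)(2.112×10^-6) / 4.266×10^-9 = 0.807

Ω = 0.807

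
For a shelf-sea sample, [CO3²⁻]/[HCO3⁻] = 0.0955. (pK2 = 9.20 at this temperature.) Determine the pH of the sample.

pH = 8.18

From K2 = [H⁺][CO3²⁻]/[HCO3⁻]:  pH = pK2 + log₁₀([CO3²⁻]/[HCO3⁻])
log₁₀(0.0955) = -1.020
pH = 9.20 + (-1.020) = 8.18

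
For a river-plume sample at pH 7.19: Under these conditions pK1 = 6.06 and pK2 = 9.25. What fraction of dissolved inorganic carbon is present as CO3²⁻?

α₂ = 0.00804

α₂ = 1 / (1 + [H⁺]/K2 + [H⁺]²/(K1K2)) = 1 / (1 + 10^+2.06 + 10^+0.93)
   = 1 / (1 + 114.82 + 8.5114) = 1/124.33 = 0.008043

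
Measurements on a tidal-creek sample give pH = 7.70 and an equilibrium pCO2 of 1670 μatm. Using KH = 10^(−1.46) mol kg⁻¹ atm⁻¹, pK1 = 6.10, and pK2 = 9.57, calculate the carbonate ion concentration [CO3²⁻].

[CO3²⁻] = 0.0311 mmol/kg

[CO2*] = KH · pCO2 = 10^(−1.46) × 1670×10^-6 = 5.791×10^-5 mol/kg
α₀ = 1/(1 + K1/[H⁺] + K1K2/[H⁺]²) = 1/(1 + 10^+1.60 + 10^-0.27) = 0.02419
DIC = [CO2*]/α₀ = 5.791×10^-5 / 0.02419 = 2.394 mmol/kg
[CO3²⁻] = α₂·DIC; α₂ = 0.01299, so [CO3²⁻] = 0.01299 × 2.394 = 0.0311 mmol/kg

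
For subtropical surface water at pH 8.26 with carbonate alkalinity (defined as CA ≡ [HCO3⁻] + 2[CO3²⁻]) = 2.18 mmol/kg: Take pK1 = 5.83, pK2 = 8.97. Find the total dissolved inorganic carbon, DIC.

DIC = 1.88 mmol/kg

CA = [HCO3⁻] + 2[CO3²⁻] = (α₁ + 2α₂)·DIC
At pH 8.26: [H⁺]/K1 = 10^-2.43 = 0.0037154, K2/[H⁺] = 10^-0.71 = 0.19498
α₁ = 1/(1 + 0.0037154 + 0.19498) = 1/1.1987 = 0.8342; α₂ = α₁·K2/[H⁺] = 0.1627
α₁ + 2α₂ = 1.1596
DIC = CA / (α₁ + 2α₂) = 2.18 / 1.1596 = 1.88 mmol/kg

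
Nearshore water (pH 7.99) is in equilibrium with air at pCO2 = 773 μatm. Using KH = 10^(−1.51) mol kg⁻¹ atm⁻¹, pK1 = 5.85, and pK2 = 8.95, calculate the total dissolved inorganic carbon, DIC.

[CO2*] = KH · pCO2 = 10^(−1.51) × 773×10^-6 = 2.389×10^-5 mol/kg
α₀ = 1/(1 + K1/[H⁺] + K1K2/[H⁺]²) = 1/(1 + 10^+2.14 + 10^+1.18) = 0.006486
DIC = [CO2*]/α₀ = 2.389×10^-5 / 0.006486 = 3.68 mmol/kg

DIC = 3.68 mmol/kg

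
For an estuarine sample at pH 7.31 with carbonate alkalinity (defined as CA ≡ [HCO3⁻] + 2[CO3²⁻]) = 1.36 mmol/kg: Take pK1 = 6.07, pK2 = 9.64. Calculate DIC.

CA = [HCO3⁻] + 2[CO3²⁻] = (α₁ + 2α₂)·DIC
At pH 7.31: [H⁺]/K1 = 10^-1.24 = 0.057544, K2/[H⁺] = 10^-2.33 = 0.0046774
α₁ = 1/(1 + 0.057544 + 0.0046774) = 1/1.0622 = 0.9414; α₂ = α₁·K2/[H⁺] = 0.004403
α₁ + 2α₂ = 0.9502
DIC = CA / (α₁ + 2α₂) = 1.36 / 0.9502 = 1.43 mmol/kg

DIC = 1.43 mmol/kg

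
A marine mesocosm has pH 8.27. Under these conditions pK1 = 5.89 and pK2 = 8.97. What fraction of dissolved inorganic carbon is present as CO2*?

α₀ = 0.00346

α₀ = 1 / (1 + K1/[H⁺] + K1K2/[H⁺]²) = 1 / (1 + 10^+2.38 + 10^+1.68)
   = 1 / (1 + 239.88 + 47.863) = 1/288.75 = 0.003463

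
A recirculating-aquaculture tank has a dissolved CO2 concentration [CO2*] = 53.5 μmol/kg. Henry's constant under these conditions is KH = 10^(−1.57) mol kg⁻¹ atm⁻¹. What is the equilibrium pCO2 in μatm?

pCO2 = 1990 μatm

KH = 10^(−1.57) = 2.692×10^-2 mol kg⁻¹ atm⁻¹
pCO2 = [CO2*]/KH = 53.5×10^-6 / 2.692×10^-2 = 1.99×10^-3 atm = 1990 μatm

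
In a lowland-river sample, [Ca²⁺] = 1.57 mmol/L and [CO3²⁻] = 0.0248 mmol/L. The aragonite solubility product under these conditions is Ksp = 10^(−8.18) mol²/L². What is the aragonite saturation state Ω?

Ksp = 10^(−8.18) = 6.607×10^-9
Ω = [Ca²⁺][CO3²⁻]/Ksp = (1.57×10^-3)(0.0248×10^-3) / 6.607×10^-9 = 5.89

Ω = 5.89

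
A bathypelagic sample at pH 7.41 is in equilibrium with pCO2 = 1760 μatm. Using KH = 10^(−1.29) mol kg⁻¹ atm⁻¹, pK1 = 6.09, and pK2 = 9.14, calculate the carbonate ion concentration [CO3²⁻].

[CO3²⁻] = 0.0351 mmol/kg

[CO2*] = KH · pCO2 = 10^(−1.29) × 1760×10^-6 = 9.026×10^-5 mol/kg
α₀ = 1/(1 + K1/[H⁺] + K1K2/[H⁺]²) = 1/(1 + 10^+1.32 + 10^-0.41) = 0.04488
DIC = [CO2*]/α₀ = 9.026×10^-5 / 0.04488 = 2.011 mmol/kg
[CO3²⁻] = α₂·DIC; α₂ = 0.01746, so [CO3²⁻] = 0.01746 × 2.011 = 0.0351 mmol/kg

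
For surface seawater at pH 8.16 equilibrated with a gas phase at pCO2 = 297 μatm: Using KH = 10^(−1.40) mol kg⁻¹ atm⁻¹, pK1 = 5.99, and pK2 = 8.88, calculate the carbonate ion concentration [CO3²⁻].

[CO2*] = KH · pCO2 = 10^(−1.40) × 297×10^-6 = 1.182×10^-5 mol/kg
α₀ = 1/(1 + K1/[H⁺] + K1K2/[H⁺]²) = 1/(1 + 10^+2.17 + 10^+1.45) = 0.005647
DIC = [CO2*]/α₀ = 1.182×10^-5 / 0.005647 = 2.094 mmol/kg
[CO3²⁻] = α₂·DIC; α₂ = 0.1591, so [CO3²⁻] = 0.1591 × 2.094 = 0.333 mmol/kg

[CO3²⁻] = 0.333 mmol/kg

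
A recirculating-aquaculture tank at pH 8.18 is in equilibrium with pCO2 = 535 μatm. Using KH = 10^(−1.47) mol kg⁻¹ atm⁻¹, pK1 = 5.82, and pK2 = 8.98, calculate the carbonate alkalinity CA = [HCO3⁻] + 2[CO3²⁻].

CA = 5.47 mmol/kg

[CO2*] = KH · pCO2 = 10^(−1.47) × 535×10^-6 = 1.813×10^-5 mol/kg
α₀ = 1/(1 + K1/[H⁺] + K1K2/[H⁺]²) = 1/(1 + 10^+2.36 + 10^+1.56) = 0.003754
DIC = [CO2*]/α₀ = 1.813×10^-5 / 0.003754 = 4.829 mmol/kg
CA = (α₁ + 2α₂)·DIC = (0.8600 + 2×0.1363) × 4.829 = 5.47 mmol/kg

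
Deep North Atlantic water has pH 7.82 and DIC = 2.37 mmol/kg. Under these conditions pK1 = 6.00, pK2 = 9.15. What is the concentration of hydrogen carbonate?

[HCO3⁻] = 2.23 mmol/kg

α₁ = 1 / (1 + [H⁺]/K1 + K2/[H⁺]) = 1 / (1 + 10^-1.82 + 10^-1.33)
   = 1 / (1 + 0.015136 + 0.046774) = 1/1.0619 = 0.9417
[HCO3⁻] = α₁ × DIC = 0.9417 × 2.37 = 2.23 mmol/kg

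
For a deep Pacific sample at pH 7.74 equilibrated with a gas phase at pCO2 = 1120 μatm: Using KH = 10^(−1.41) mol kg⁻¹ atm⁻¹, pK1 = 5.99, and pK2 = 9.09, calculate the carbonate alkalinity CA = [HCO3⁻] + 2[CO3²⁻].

[CO2*] = KH · pCO2 = 10^(−1.41) × 1120×10^-6 = 4.357×10^-5 mol/kg
α₀ = 1/(1 + K1/[H⁺] + K1K2/[H⁺]²) = 1/(1 + 10^+1.75 + 10^+0.40) = 0.01674
DIC = [CO2*]/α₀ = 4.357×10^-5 / 0.01674 = 2.603 mmol/kg
CA = (α₁ + 2α₂)·DIC = (0.9412 + 2×0.04204) × 2.603 = 2.67 mmol/kg

CA = 2.67 mmol/kg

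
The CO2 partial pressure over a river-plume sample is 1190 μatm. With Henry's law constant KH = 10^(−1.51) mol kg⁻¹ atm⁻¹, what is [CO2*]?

KH = 10^(−1.51) = 3.090×10^-2 mol kg⁻¹ atm⁻¹
[CO2*] = KH · pCO2 = 3.090×10^-2 × 1190×10^-6 atm = 3.68×10^-5 mol/kg

[CO2*] = 36.8 μmol/kg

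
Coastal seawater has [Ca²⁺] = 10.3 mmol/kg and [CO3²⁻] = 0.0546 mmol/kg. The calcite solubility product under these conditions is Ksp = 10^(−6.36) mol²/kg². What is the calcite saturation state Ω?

Ω = 1.29

Ksp = 10^(−6.36) = 4.365×10^-7
Ω = [Ca²⁺][CO3²⁻]/Ksp = (10.3×10^-3)(0.0546×10^-3) / 4.365×10^-7 = 1.29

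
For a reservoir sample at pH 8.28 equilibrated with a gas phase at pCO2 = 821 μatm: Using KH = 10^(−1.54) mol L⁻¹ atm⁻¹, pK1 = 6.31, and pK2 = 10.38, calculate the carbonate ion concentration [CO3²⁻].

[CO2*] = KH · pCO2 = 10^(−1.54) × 821×10^-6 = 2.368×10^-5 mol/L
α₀ = 1/(1 + K1/[H⁺] + K1K2/[H⁺]²) = 1/(1 + 10^+1.97 + 10^-0.13) = 0.01052
DIC = [CO2*]/α₀ = 2.368×10^-5 / 0.01052 = 2.251 mmol/L
[CO3²⁻] = α₂·DIC; α₂ = 0.007798, so [CO3²⁻] = 0.007798 × 2.251 = 0.0176 mmol/L = 17.6 μmol/L

[CO3²⁻] = 17.6 μmol/L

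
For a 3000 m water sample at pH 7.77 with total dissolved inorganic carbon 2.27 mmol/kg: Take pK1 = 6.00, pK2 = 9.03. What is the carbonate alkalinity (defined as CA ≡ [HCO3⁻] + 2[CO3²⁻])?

CA = [HCO3⁻] + 2[CO3²⁻] = (α₁ + 2α₂)·DIC
At pH 7.77: [H⁺]/K1 = 10^-1.77 = 0.016982, K2/[H⁺] = 10^-1.26 = 0.054954
α₁ = 1/(1 + 0.016982 + 0.054954) = 1/1.0719 = 0.9329; α₂ = α₁·K2/[H⁺] = 0.05127
α₁ + 2α₂ = 1.0354
CA = 1.0354 × 2.27 = 2.35 mmol/kg

CA = 2.35 mmol/kg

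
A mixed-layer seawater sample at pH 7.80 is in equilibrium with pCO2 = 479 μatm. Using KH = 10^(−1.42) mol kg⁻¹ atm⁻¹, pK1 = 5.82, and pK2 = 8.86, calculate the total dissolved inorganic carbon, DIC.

[CO2*] = KH · pCO2 = 10^(−1.42) × 479×10^-6 = 1.821×10^-5 mol/kg
α₀ = 1/(1 + K1/[H⁺] + K1K2/[H⁺]²) = 1/(1 + 10^+1.98 + 10^+0.92) = 0.009540
DIC = [CO2*]/α₀ = 1.821×10^-5 / 0.009540 = 1.91 mmol/kg

DIC = 1.91 mmol/kg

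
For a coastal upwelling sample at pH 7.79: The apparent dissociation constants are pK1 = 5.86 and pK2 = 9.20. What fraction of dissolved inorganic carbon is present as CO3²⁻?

α₂ = 0.0370

α₂ = 1 / (1 + [H⁺]/K2 + [H⁺]²/(K1K2)) = 1 / (1 + 10^+1.41 + 10^-0.52)
   = 1 / (1 + 25.704 + 0.30200) = 1/27.006 = 0.03703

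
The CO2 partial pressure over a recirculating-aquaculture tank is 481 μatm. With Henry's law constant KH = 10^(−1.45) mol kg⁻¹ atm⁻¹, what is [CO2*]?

KH = 10^(−1.45) = 3.548×10^-2 mol kg⁻¹ atm⁻¹
[CO2*] = KH · pCO2 = 3.548×10^-2 × 481×10^-6 atm = 1.71×10^-5 mol/kg

[CO2*] = 17.1 μmol/kg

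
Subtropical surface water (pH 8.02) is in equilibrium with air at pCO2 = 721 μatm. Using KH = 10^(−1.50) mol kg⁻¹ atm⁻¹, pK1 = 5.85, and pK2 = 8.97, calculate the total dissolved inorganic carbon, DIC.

[CO2*] = KH · pCO2 = 10^(−1.50) × 721×10^-6 = 2.280×10^-5 mol/kg
α₀ = 1/(1 + K1/[H⁺] + K1K2/[H⁺]²) = 1/(1 + 10^+2.17 + 10^+1.22) = 0.006042
DIC = [CO2*]/α₀ = 2.280×10^-5 / 0.006042 = 3.77 mmol/kg

DIC = 3.77 mmol/kg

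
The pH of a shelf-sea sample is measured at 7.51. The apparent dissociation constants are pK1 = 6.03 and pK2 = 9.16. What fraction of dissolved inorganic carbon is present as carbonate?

α₂ = 0.0212

α₂ = 1 / (1 + [H⁺]/K2 + [H⁺]²/(K1K2)) = 1 / (1 + 10^+1.65 + 10^+0.17)
   = 1 / (1 + 44.668 + 1.4791) = 1/47.147 = 0.02121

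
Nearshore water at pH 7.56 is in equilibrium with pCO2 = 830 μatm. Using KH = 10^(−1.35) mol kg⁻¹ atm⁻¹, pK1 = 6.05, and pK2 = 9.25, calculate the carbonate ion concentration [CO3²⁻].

[CO2*] = KH · pCO2 = 10^(−1.35) × 830×10^-6 = 3.707×10^-5 mol/kg
α₀ = 1/(1 + K1/[H⁺] + K1K2/[H⁺]²) = 1/(1 + 10^+1.51 + 10^-0.18) = 0.02939
DIC = [CO2*]/α₀ = 3.707×10^-5 / 0.02939 = 1.261 mmol/kg
[CO3²⁻] = α₂·DIC; α₂ = 0.01942, so [CO3²⁻] = 0.01942 × 1.261 = 0.0245 mmol/kg

[CO3²⁻] = 0.0245 mmol/kg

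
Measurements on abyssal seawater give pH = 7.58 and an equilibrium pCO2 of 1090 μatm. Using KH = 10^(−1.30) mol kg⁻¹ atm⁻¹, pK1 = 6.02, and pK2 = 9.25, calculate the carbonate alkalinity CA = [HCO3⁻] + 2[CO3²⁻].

[CO2*] = KH · pCO2 = 10^(−1.30) × 1090×10^-6 = 5.463×10^-5 mol/kg
α₀ = 1/(1 + K1/[H⁺] + K1K2/[H⁺]²) = 1/(1 + 10^+1.56 + 10^-0.11) = 0.02626
DIC = [CO2*]/α₀ = 5.463×10^-5 / 0.02626 = 2.081 mmol/kg
CA = (α₁ + 2α₂)·DIC = (0.9534 + 2×0.02038) × 2.081 = 2.07 mmol/kg

CA = 2.07 mmol/kg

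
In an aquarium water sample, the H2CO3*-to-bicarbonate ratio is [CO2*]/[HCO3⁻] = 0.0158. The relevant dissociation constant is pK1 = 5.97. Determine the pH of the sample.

From K1 = [H⁺][HCO3⁻]/[CO2*]:  pH = pK1 − log₁₀([CO2*]/[HCO3⁻])
log₁₀(0.0158) = -1.801
pH = 5.97 − (-1.801) = 7.77

pH = 7.77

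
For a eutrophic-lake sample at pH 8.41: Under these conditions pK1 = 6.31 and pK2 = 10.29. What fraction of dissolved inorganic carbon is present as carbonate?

α₂ = 0.0129

α₂ = 1 / (1 + [H⁺]/K2 + [H⁺]²/(K1K2)) = 1 / (1 + 10^+1.88 + 10^-0.22)
   = 1 / (1 + 75.858 + 0.60256) = 1/77.460 = 0.01291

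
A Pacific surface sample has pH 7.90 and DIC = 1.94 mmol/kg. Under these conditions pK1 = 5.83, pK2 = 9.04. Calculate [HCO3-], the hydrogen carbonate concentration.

α₁ = 1 / (1 + [H⁺]/K1 + K2/[H⁺]) = 1 / (1 + 10^-2.07 + 10^-1.14)
   = 1 / (1 + 0.0085114 + 0.072444) = 1/1.0810 = 0.9251
[HCO3⁻] = α₁ × DIC = 0.9251 × 1.94 = 1.79 mmol/kg

[HCO3⁻] = 1.79 mmol/kg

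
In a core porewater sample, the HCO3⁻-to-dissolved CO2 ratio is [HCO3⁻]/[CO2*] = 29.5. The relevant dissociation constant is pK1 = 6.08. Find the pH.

pH = 7.55

From K1 = [H⁺][HCO3⁻]/[CO2*]:  pH = pK1 + log₁₀([HCO3⁻]/[CO2*])
log₁₀(29.5) = +1.470
pH = 6.08 + (+1.470) = 7.55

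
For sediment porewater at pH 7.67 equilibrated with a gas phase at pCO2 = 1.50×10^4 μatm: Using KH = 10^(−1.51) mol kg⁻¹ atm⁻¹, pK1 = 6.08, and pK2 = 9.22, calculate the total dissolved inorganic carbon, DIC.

[CO2*] = KH · pCO2 = 10^(−1.51) × 1.50×10^4×10^-6 = 4.635×10^-4 mol/kg
α₀ = 1/(1 + K1/[H⁺] + K1K2/[H⁺]²) = 1/(1 + 10^+1.59 + 10^+0.04) = 0.02439
DIC = [CO2*]/α₀ = 4.635×10^-4 / 0.02439 = 19.0 mmol/kg

DIC = 19.0 mmol/kg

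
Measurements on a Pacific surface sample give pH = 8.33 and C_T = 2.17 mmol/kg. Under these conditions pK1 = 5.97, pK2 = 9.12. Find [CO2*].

[CO2*] = 8.12 μmol/kg

α₀ = 1 / (1 + K1/[H⁺] + K1K2/[H⁺]²) = 1 / (1 + 10^+2.36 + 10^+1.57)
   = 1 / (1 + 229.09 + 37.154) = 1/267.24 = 0.003742
[CO2*] = α₀ × DIC = 0.003742 × 2.17 = 0.00812 mmol/kg = 8.12 μmol/kg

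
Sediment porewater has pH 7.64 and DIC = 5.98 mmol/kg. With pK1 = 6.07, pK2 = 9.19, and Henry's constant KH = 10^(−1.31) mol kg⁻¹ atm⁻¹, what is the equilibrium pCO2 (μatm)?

pCO2 = 3110 μatm

α₀ = 1 / (1 + K1/[H⁺] + K1K2/[H⁺]²) = 1 / (1 + 10^+1.57 + 10^+0.02)
   = 1 / (1 + 37.154 + 1.0471) = 1/39.201 = 0.02551
[CO2*] = α₀ × DIC = 0.02551 × 5.98 = 0.1525 mmol/kg
pCO2 = [CO2*]/KH = 1.525×10^-4 / 4.898×10^-2 = 3110 μatm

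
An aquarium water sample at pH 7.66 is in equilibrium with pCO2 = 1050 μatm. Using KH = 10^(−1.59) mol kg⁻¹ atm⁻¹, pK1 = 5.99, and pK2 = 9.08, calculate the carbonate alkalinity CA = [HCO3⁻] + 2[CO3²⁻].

CA = 1.36 mmol/kg

[CO2*] = KH · pCO2 = 10^(−1.59) × 1050×10^-6 = 2.699×10^-5 mol/kg
α₀ = 1/(1 + K1/[H⁺] + K1K2/[H⁺]²) = 1/(1 + 10^+1.67 + 10^+0.25) = 0.02018
DIC = [CO2*]/α₀ = 2.699×10^-5 / 0.02018 = 1.337 mmol/kg
CA = (α₁ + 2α₂)·DIC = (0.9439 + 2×0.03589) × 1.337 = 1.36 mmol/kg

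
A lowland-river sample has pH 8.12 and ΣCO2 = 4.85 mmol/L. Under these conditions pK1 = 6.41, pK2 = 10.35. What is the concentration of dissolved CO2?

[CO2*] = 0.0922 mmol/L

α₀ = 1 / (1 + K1/[H⁺] + K1K2/[H⁺]²) = 1 / (1 + 10^+1.71 + 10^-0.52)
   = 1 / (1 + 51.286 + 0.30200) = 1/52.588 = 0.01902
[CO2*] = α₀ × DIC = 0.01902 × 4.85 = 0.0922 mmol/L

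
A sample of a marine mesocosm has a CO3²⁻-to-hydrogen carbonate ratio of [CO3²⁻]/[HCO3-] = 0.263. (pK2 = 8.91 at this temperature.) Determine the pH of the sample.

pH = 8.33

From K2 = [H⁺][CO3²⁻]/[HCO3-]:  pH = pK2 + log₁₀([CO3²⁻]/[HCO3-])
log₁₀(0.263) = -0.580
pH = 8.91 + (-0.580) = 8.33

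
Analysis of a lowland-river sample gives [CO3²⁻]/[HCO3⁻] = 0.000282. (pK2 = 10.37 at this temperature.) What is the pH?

pH = 6.82

From K2 = [H⁺][CO3²⁻]/[HCO3⁻]:  pH = pK2 + log₁₀([CO3²⁻]/[HCO3⁻])
log₁₀(0.000282) = -3.550
pH = 10.37 + (-3.550) = 6.82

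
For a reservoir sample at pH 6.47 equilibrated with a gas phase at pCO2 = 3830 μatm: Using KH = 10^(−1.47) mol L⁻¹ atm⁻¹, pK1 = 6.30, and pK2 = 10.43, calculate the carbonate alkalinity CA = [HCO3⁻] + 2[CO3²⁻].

[CO2*] = KH · pCO2 = 10^(−1.47) × 3830×10^-6 = 1.298×10^-4 mol/L
α₀ = 1/(1 + K1/[H⁺] + K1K2/[H⁺]²) = 1/(1 + 10^+0.17 + 10^-3.79) = 0.4033
DIC = [CO2*]/α₀ = 1.298×10^-4 / 0.4033 = 0.3218 mmol/L
CA = (α₁ + 2α₂)·DIC = (0.5966 + 2×6.541×10^-5) × 0.3218 = 0.192 mmol/L

CA = 0.192 mmol/L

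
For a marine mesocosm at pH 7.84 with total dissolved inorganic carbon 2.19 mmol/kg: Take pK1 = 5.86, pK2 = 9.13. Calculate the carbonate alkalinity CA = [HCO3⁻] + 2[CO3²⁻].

CA = 2.27 mmol/kg

CA = [HCO3⁻] + 2[CO3²⁻] = (α₁ + 2α₂)·DIC
At pH 7.84: [H⁺]/K1 = 10^-1.98 = 0.010471, K2/[H⁺] = 10^-1.29 = 0.051286
α₁ = 1/(1 + 0.010471 + 0.051286) = 1/1.0618 = 0.9418; α₂ = α₁·K2/[H⁺] = 0.04830
α₁ + 2α₂ = 1.0384
CA = 1.0384 × 2.19 = 2.27 mmol/kg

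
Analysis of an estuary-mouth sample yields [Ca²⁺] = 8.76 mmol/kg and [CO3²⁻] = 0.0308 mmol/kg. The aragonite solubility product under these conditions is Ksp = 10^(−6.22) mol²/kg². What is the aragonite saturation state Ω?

Ksp = 10^(−6.22) = 6.026×10^-7
Ω = [Ca²⁺][CO3²⁻]/Ksp = (8.76×10^-3)(0.0308×10^-3) / 6.026×10^-7 = 0.448

Ω = 0.448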